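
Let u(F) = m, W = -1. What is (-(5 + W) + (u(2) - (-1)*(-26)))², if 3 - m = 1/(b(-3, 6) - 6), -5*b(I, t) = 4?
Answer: 833569/1156 ≈ 721.08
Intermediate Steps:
b(I, t) = -⅘ (b(I, t) = -⅕*4 = -⅘)
m = 107/34 (m = 3 - 1/(-⅘ - 6) = 3 - 1/(-34/5) = 3 - 1*(-5/34) = 3 + 5/34 = 107/34 ≈ 3.1471)
u(F) = 107/34
(-(5 + W) + (u(2) - (-1)*(-26)))² = (-(5 - 1) + (107/34 - (-1)*(-26)))² = (-1*4 + (107/34 - 1*26))² = (-4 + (107/34 - 26))² = (-4 - 777/34)² = (-913/34)² = 833569/1156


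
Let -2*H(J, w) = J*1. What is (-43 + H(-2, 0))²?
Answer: 1764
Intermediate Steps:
H(J, w) = -J/2
(-43 + H(-2, 0))² = (-43 - ½*(-2))² = (-43 + 1)² = (-42)² = 1764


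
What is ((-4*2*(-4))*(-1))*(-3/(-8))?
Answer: -12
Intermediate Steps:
((-4*2*(-4))*(-1))*(-3/(-8)) = (-8*(-4)*(-1))*(-3*(-1/8)) = (32*(-1))*(3/8) = -32*3/8 = -12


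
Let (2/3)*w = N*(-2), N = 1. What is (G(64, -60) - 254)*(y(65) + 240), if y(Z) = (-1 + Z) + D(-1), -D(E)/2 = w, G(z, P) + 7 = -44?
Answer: -94550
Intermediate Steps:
G(z, P) = -51 (G(z, P) = -7 - 44 = -51)
w = -3 (w = 3*(1*(-2))/2 = (3/2)*(-2) = -3)
D(E) = 6 (D(E) = -2*(-3) = 6)
y(Z) = 5 + Z (y(Z) = (-1 + Z) + 6 = 5 + Z)
(G(64, -60) - 254)*(y(65) + 240) = (-51 - 254)*((5 + 65) + 240) = -305*(70 + 240) = -305*310 = -94550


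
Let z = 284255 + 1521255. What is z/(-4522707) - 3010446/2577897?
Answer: -289996571584/185064647733 ≈ -1.5670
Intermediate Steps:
z = 1805510
z/(-4522707) - 3010446/2577897 = 1805510/(-4522707) - 3010446/2577897 = 1805510*(-1/4522707) - 3010446*1/2577897 = -257930/646101 - 334494/286433 = -289996571584/185064647733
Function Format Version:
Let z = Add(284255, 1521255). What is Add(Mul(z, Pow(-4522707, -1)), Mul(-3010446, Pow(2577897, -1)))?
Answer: Rational(-289996571584, 185064647733) ≈ -1.5670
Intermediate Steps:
z = 1805510
Add(Mul(z, Pow(-4522707, -1)), Mul(-3010446, Pow(2577897, -1))) = Add(Mul(1805510, Pow(-4522707, -1)), Mul(-3010446, Pow(2577897, -1))) = Add(Mul(1805510, Rational(-1, 4522707)), Mul(-3010446, Rational(1, 2577897))) = Add(Rational(-257930, 646101), Rational(-334494, 286433)) = Rational(-289996571584, 185064647733)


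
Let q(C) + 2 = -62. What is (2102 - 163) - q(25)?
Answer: 2003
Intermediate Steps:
q(C) = -64 (q(C) = -2 - 62 = -64)
(2102 - 163) - q(25) = (2102 - 163) - 1*(-64) = 1939 + 64 = 2003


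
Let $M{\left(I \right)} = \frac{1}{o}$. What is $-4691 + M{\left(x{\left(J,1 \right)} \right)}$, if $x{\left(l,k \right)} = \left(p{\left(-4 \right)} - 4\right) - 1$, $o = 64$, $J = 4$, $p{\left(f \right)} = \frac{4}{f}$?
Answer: $- \frac{300223}{64} \approx -4691.0$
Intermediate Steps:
$x{\left(l,k \right)} = -6$ ($x{\left(l,k \right)} = \left(\frac{4}{-4} - 4\right) - 1 = \left(4 \left(- \frac{1}{4}\right) - 4\right) - 1 = \left(-1 - 4\right) - 1 = -5 - 1 = -6$)
$M{\left(I \right)} = \frac{1}{64}$
$-4691 + M{\left(x{\left(J,1 \right)} \right)} = -4691 + \frac{1}{64} = - \frac{300223}{64}$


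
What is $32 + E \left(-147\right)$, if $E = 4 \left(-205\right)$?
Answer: $120572$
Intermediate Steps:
$E = -820$
$32 + E \left(-147\right) = 32 - -120540 = 32 + 120540 = 120572$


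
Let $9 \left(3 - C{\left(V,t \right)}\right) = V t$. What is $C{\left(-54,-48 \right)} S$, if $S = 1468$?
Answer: $-418380$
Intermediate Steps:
$C{\left(V,t \right)} = 3 - \frac{V t}{9}$
$C{\left(-54,-48 \right)} S = \left(3 - \left(-6\right) \left(-48\right)\right) 1468 = \left(3 - 288\right) 1468 = \left(-285\right) 1468 = -418380$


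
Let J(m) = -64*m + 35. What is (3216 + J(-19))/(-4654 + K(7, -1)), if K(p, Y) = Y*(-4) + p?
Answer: -4467/4643 ≈ -0.96209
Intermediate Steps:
J(m) = 35 - 64*m
K(p, Y) = p - 4*Y (K(p, Y) = -4*Y + p = p - 4*Y)
(3216 + J(-19))/(-4654 + K(7, -1)) = (3216 + (35 - 64*(-19)))/(-4654 + (7 - 4*(-1))) = (3216 + (35 + 1216))/(-4654 + (7 + 4)) = (3216 + 1251)/(-4654 + 11) = 4467/(-4643) = 4467*(-1/4643) = -4467/4643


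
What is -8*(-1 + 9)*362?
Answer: -23168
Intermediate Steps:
-8*(-1 + 9)*362 = -8*8*362 = -64*362 = -23168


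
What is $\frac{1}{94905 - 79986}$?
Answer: $\frac{1}{14919} \approx 6.7029 \cdot 10^{-5}$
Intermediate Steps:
$\frac{1}{94905 - 79986} = \frac{1}{14919}$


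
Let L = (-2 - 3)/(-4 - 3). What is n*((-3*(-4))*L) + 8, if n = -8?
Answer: -424/7 ≈ -60.571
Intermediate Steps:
L = 5/7 (L = -5/(-7) = -5*(-⅐) = 5/7 ≈ 0.71429)
n*((-3*(-4))*L) + 8 = -8*(-3*(-4))*5/7 + 8 = -96*5/7 + 8 = -8*60/7 + 8 = -480/7 + 8 = -424/7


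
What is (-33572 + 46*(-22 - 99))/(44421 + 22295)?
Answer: -19569/33358 ≈ -0.58664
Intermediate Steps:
(-33572 + 46*(-22 - 99))/(44421 + 22295) = (-33572 + 46*(-121))/66716 = (-33572 - 5566)*(1/66716) = -39138*1/66716 = -19569/33358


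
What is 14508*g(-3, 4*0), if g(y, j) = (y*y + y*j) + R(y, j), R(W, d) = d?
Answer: 130572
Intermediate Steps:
g(y, j) = j + y² + j*y (g(y, j) = (y*y + y*j) + j = (y² + j*y) + j = j + y² + j*y)
14508*g(-3, 4*0) = 14508*(4*0 + (-3)² + (4*0)*(-3)) = 14508*(0 + 9 + 0*(-3)) = 14508*(0 + 9 + 0) = 14508*9 = 130572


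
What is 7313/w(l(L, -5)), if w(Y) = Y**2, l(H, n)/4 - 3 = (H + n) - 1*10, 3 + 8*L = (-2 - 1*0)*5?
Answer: 29252/11881 ≈ 2.4621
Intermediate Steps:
L = -13/8 (L = -3/8 + ((-2 - 1*0)*5)/8 = -3/8 + ((-2 + 0)*5)/8 = -3/8 + (-2*5)/8 = -3/8 + (1/8)*(-10) = -3/8 - 5/4 = -13/8 ≈ -1.6250)
l(H, n) = -28 + 4*H + 4*n (l(H, n) = 12 + 4*((H + n) - 1*10) = 12 + 4*((H + n) - 10) = 12 + 4*(-10 + H + n) = 12 + (-40 + 4*H + 4*n) = -28 + 4*H + 4*n)
7313/w(l(L, -5)) = 7313/((-28 + 4*(-13/8) + 4*(-5))**2) = 7313/((-28 - 13/2 - 20)**2) = 7313/((-109/2)**2) = 7313/(11881/4) = 7313*(4/11881) = 29252/11881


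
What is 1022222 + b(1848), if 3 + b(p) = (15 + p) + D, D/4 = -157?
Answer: 1023454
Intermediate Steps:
D = -628 (D = 4*(-157) = -628)
b(p) = -616 + p (b(p) = -3 + ((15 + p) - 628) = -3 + (-613 + p) = -616 + p)
1022222 + b(1848) = 1022222 + (-616 + 1848) = 1022222 + 1232 = 1023454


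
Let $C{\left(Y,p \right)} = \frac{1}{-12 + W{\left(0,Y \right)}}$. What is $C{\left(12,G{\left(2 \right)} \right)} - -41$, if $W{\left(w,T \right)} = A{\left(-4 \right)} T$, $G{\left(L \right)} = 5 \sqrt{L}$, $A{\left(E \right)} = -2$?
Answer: $\frac{1475}{36} \approx 40.972$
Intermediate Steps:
$W{\left(w,T \right)} = - 2 T$
$C{\left(Y,p \right)} = \frac{1}{-12 - 2 Y}$
$C{\left(12,G{\left(2 \right)} \right)} - -41 = \frac{1}{2 \left(-6 - 12\right)} - -41 = \frac{1}{2 \left(-6 - 12\right)} + 41 = \frac{1}{2 \left(-18\right)} + 41 = \frac{1}{2} \left(- \frac{1}{18}\right) + 41 = - \frac{1}{36} + 41 = \frac{1475}{36}$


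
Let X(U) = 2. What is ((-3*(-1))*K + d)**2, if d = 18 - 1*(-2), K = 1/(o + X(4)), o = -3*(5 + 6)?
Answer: 380689/961 ≈ 396.14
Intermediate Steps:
o = -33 (o = -3*11 = -33)
K = -1/31 (K = 1/(-33 + 2) = 1/(-31) = -1/31 ≈ -0.032258)
d = 20 (d = 18 + 2 = 20)
((-3*(-1))*K + d)**2 = (-3*(-1)*(-1/31) + 20)**2 = (3*(-1/31) + 20)**2 = (-3/31 + 20)**2 = (617/31)**2 = 380689/961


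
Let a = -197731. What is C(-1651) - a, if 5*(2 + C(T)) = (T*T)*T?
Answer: -4499308806/5 ≈ -8.9986e+8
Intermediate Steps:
C(T) = -2 + T³/5 (C(T) = -2 + ((T*T)*T)/5 = -2 + (T²*T)/5 = -2 + T³/5)
C(-1651) - a = (-2 + (⅕)*(-1651)³) - 1*(-197731) = (-2 + (⅕)*(-4500297451)) + 197731 = (-2 - 4500297451/5) + 197731 = -4500297461/5 + 197731 = -4499308806/5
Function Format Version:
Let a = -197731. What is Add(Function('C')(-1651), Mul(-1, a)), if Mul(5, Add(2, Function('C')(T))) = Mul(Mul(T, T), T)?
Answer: Rational(-4499308806, 5) ≈ -8.9986e+8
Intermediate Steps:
Function('C')(T) = Add(-2, Mul(Rational(1, 5), Pow(T, 3))) (Function('C')(T) = Add(-2, Mul(Rational(1, 5), Mul(Mul(T, T), T))) = Add(-2, Mul(Rational(1, 5), Mul(Pow(T, 2), T))) = Add(-2, Mul(Rational(1, 5), Pow(T, 3))))
Add(Function('C')(-1651), Mul(-1, a)) = Add(Add(-2, Mul(Rational(1, 5), Pow(-1651, 3))), Mul(-1, -197731)) = Add(Add(-2, Mul(Rational(1, 5), -4500297451)), 197731) = Add(Add(-2, Rational(-4500297451, 5)), 197731) = Add(Rational(-4500297461, 5), 197731) = Rational(-4499308806, 5)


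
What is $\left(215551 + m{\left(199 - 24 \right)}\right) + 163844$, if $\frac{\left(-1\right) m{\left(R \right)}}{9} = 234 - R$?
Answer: $378864$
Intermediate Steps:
$m{\left(R \right)} = -2106 + 9 R$ ($m{\left(R \right)} = - 9 \left(234 - R\right) = -2106 + 9 R$)
$\left(215551 + m{\left(199 - 24 \right)}\right) + 163844 = \left(215551 - \left(2106 - 9 \left(199 - 24\right)\right)\right) + 163844 = \left(215551 + \left(-2106 + 9 \cdot 175\right)\right) + 163844 = \left(215551 + \left(-2106 + 1575\right)\right) + 163844 = \left(215551 - 531\right) + 163844 = 215020 + 163844 = 378864$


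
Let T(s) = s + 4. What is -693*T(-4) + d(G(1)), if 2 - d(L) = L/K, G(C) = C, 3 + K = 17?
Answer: 27/14 ≈ 1.9286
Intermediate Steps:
K = 14 (K = -3 + 17 = 14)
d(L) = 2 - L/14
T(s) = 4 + s
-693*T(-4) + d(G(1)) = -693*(4 - 4) + (2 - 1/14*1) = -693*0 + (2 - 1/14) = 0 + 27/14 = 27/14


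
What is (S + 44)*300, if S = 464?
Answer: 152400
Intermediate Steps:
(S + 44)*300 = (464 + 44)*300 = 508*300 = 152400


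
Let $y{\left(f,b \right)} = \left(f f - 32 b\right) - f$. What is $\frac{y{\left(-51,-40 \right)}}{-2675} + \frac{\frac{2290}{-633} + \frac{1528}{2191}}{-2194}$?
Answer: $- \frac{5976855850787}{4069832180925} \approx -1.4686$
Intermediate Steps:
$y{\left(f,b \right)} = f^{2} - f - 32 b$ ($y{\left(f,b \right)} = \left(f^{2} - 32 b\right) - f = f^{2} - f - 32 b$)
$\frac{y{\left(-51,-40 \right)}}{-2675} + \frac{\frac{2290}{-633} + \frac{1528}{2191}}{-2194} = \frac{\left(-51\right)^{2} - -51 - -1280}{-2675} + \frac{\frac{2290}{-633} + \frac{1528}{2191}}{-2194} = \left(2601 + 51 + 1280\right) \left(- \frac{1}{2675}\right) + \left(2290 \left(- \frac{1}{633}\right) + 1528 \cdot \frac{1}{2191}\right) \left(- \frac{1}{2194}\right) = 3932 \left(- \frac{1}{2675}\right) + \left(- \frac{2290}{633} + \frac{1528}{2191}\right) \left(- \frac{1}{2194}\right) = - \frac{3932}{2675} - - \frac{2025083}{1521432591} = - \frac{3932}{2675} + \frac{2025083}{1521432591} = - \frac{5976855850787}{4069832180925}$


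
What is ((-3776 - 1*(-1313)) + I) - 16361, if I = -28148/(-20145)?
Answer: -379181332/20145 ≈ -18823.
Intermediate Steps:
I = 28148/20145 (I = -28148*(-1/20145) = 28148/20145 ≈ 1.3973)
((-3776 - 1*(-1313)) + I) - 16361 = ((-3776 - 1*(-1313)) + 28148/20145) - 16361 = ((-3776 + 1313) + 28148/20145) - 16361 = (-2463 + 28148/20145) - 16361 = -49588987/20145 - 16361 = -379181332/20145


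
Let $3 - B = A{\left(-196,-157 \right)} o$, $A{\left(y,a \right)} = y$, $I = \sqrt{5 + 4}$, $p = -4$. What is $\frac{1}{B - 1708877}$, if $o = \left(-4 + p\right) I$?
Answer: $- \frac{1}{1713578} \approx -5.8357 \cdot 10^{-7}$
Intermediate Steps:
$I = 3$ ($I = \sqrt{9} = 3$)
$o = -24$ ($o = \left(-4 - 4\right) 3 = \left(-8\right) 3 = -24$)
$B = -4701$ ($B = 3 - \left(-196\right) \left(-24\right) = 3 - 4704 = -4701$)
$\frac{1}{B - 1708877} = \frac{1}{-4701 - 1708877} = \frac{1}{-1713578} = - \frac{1}{1713578}$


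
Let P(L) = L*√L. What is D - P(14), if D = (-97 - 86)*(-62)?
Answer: 11346 - 14*√14 ≈ 11294.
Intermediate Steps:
P(L) = L^(3/2)
D = 11346 (D = -183*(-62) = 11346)
D - P(14) = 11346 - 14^(3/2) = 11346 - 14*√14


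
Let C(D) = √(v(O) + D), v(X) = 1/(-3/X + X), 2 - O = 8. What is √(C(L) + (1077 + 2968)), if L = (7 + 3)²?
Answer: √(489445 + 33*√1342)/11 ≈ 63.679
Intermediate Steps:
O = -6 (O = 2 - 1*8 = 2 - 8 = -6)
v(X) = 1/(X - 3/X)
L = 100 (L = 10² = 100)
C(D) = √(-2/11 + D) (C(D) = √(-6/(-3 + (-6)²) + D) = √(-6/(-3 + 36) + D) = √(-6/33 + D) = √(-6*1/33 + D) = √(-2/11 + D))
√(C(L) + (1077 + 2968)) = √(√(-22 + 121*100)/11 + (1077 + 2968)) = √(√(-22 + 12100)/11 + 4045) = √(√12078/11 + 4045) = √((3*√1342)/11 + 4045) = √(3*√1342/11 + 4045) = √(4045 + 3*√1342/11)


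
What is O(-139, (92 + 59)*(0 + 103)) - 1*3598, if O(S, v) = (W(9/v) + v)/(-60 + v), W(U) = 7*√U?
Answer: -55728261/15493 + 21*√15553/240962629 ≈ -3597.0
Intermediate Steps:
O(S, v) = (v + 21*√(1/v))/(-60 + v) (O(S, v) = (7*√(9/v) + v)/(-60 + v) = (7*(3*√(1/v)) + v)/(-60 + v) = (21*√(1/v) + v)/(-60 + v) = (v + 21*√(1/v))/(-60 + v))
O(-139, (92 + 59)*(0 + 103)) - 1*3598 = ((92 + 59)*(0 + 103) + 21*√(1/((92 + 59)*(0 + 103))))/(-60 + (92 + 59)*(0 + 103)) - 1*3598 = (151*103 + 21*√(1/(151*103)))/(-60 + 151*103) - 3598 = (15553 + 21*√(1/15553))/(-60 + 15553) - 3598 = (15553 + 21*√(1/15553))/15493 - 3598 = (15553 + 21*(√15553/15553))/15493 - 3598 = (15553 + 21*√15553/15553)/15493 - 3598 = (15553/15493 + 21*√15553/240962629) - 3598 = -55728261/15493 + 21*√15553/240962629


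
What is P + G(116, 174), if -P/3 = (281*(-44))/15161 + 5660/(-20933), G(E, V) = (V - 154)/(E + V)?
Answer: 30617268290/9203591177 ≈ 3.3267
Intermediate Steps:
G(E, V) = (-154 + V)/(E + V)
P = 1033880616/317365213 (P = -3*((281*(-44))/15161 + 5660/(-20933)) = -3*(-12364*1/15161 + 5660*(-1/20933)) = -3*(-12364/15161 - 5660/20933) = -3*(-344626872/317365213) = 1033880616/317365213 ≈ 3.2577)
P + G(116, 174) = 1033880616/317365213 + (-154 + 174)/(116 + 174) = 1033880616/317365213 + 20/290 = 1033880616/317365213 + (1/290)*20 = 1033880616/317365213 + 2/29 = 30617268290/9203591177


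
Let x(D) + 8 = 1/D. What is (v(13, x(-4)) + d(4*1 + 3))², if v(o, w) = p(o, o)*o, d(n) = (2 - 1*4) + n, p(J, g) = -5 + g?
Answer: 11881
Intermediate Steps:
x(D) = -8 + 1/D
d(n) = -2 + n (d(n) = (2 - 4) + n = -2 + n)
v(o, w) = o*(-5 + o) (v(o, w) = (-5 + o)*o = o*(-5 + o))
(v(13, x(-4)) + d(4*1 + 3))² = (13*(-5 + 13) + (-2 + (4*1 + 3)))² = (13*8 + (-2 + (4 + 3)))² = (104 + (-2 + 7))² = (104 + 5)² = 109² = 11881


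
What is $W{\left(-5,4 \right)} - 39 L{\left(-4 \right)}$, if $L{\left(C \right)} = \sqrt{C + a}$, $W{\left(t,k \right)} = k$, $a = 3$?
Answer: $4 - 39 i \approx 4.0 - 39.0 i$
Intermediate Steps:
$L{\left(C \right)} = \sqrt{3 + C}$ ($L{\left(C \right)} = \sqrt{C + 3} = \sqrt{3 + C}$)
$W{\left(-5,4 \right)} - 39 L{\left(-4 \right)} = 4 - 39 \sqrt{3 - 4} = 4 - 39 \sqrt{-1} = 4 - 39 i$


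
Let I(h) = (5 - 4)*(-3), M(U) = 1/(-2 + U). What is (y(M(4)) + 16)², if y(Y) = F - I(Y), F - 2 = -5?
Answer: 256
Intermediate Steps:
F = -3 (F = 2 - 5 = -3)
I(h) = -3 (I(h) = 1*(-3) = -3)
y(Y) = 0 (y(Y) = -3 - 1*(-3) = -3 + 3 = 0)
(y(M(4)) + 16)² = (0 + 16)² = 16² = 256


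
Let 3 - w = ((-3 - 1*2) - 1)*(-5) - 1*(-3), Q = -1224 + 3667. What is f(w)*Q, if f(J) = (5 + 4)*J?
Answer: -659610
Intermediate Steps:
Q = 2443
w = -30 (w = 3 - (((-3 - 1*2) - 1)*(-5) - 1*(-3)) = 3 - (((-3 - 2) - 1)*(-5) + 3) = 3 - ((-5 - 1)*(-5) + 3) = 3 - (-6*(-5) + 3) = 3 - (30 + 3) = 3 - 1*33 = 3 - 33 = -30)
f(J) = 9*J
f(w)*Q = (9*(-30))*2443 = -270*2443 = -659610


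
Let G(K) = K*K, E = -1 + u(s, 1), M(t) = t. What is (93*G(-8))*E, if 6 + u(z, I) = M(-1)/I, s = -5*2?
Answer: -47616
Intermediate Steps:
s = -10
u(z, I) = -6 - 1/I
E = -8 (E = -1 + (-6 - 1/1) = -1 + (-6 - 1*1) = -1 + (-6 - 1) = -1 - 7 = -8)
G(K) = K²
(93*G(-8))*E = (93*(-8)²)*(-8) = (93*64)*(-8) = 5952*(-8) = -47616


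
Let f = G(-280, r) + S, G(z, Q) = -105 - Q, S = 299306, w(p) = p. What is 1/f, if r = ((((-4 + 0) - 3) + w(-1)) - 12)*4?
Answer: 1/299281 ≈ 3.3413e-6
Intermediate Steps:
r = -80 (r = ((((-4 + 0) - 3) - 1) - 12)*4 = (((-4 - 3) - 1) - 12)*4 = ((-7 - 1) - 12)*4 = (-8 - 12)*4 = -20*4 = -80)
f = 299281 (f = (-105 - 1*(-80)) + 299306 = (-105 + 80) + 299306 = -25 + 299306 = 299281)
1/f = 1/299281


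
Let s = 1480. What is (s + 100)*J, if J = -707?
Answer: -1117060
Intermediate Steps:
(s + 100)*J = (1480 + 100)*(-707) = 1580*(-707) = -1117060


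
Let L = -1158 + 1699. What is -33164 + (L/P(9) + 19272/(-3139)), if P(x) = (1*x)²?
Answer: -115508333/3483 ≈ -33163.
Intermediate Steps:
P(x) = x²
L = 541
-33164 + (L/P(9) + 19272/(-3139)) = -33164 + (541/(9²) + 19272/(-3139)) = -33164 + (541/81 + 19272*(-1/3139)) = -33164 + (541*(1/81) - 264/43) = -33164 + (541/81 - 264/43) = -33164 + 1879/3483 = -115508333/3483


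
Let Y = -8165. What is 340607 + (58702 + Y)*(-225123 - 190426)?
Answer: -21000259206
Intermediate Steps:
340607 + (58702 + Y)*(-225123 - 190426) = 340607 + (58702 - 8165)*(-225123 - 190426) = 340607 + 50537*(-415549) = 340607 - 21000599813 = -21000259206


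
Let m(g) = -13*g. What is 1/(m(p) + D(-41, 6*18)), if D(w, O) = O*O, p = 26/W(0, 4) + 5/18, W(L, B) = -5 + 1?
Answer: 9/105704 ≈ 8.5143e-5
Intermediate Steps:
W(L, B) = -4
p = -56/9 (p = 26/(-4) + 5/18 = 26*(-¼) + 5*(1/18) = -13/2 + 5/18 = -56/9 ≈ -6.2222)
D(w, O) = O²
1/(m(p) + D(-41, 6*18)) = 1/(-13*(-56/9) + (6*18)²) = 1/(728/9 + 108²) = 1/(728/9 + 11664) = 1/(105704/9) = 9/105704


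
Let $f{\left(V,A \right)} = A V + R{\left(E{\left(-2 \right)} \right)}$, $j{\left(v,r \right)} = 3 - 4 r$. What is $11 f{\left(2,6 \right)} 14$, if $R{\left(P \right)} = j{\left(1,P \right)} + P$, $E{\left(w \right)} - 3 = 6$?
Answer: $-1848$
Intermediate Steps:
$E{\left(w \right)} = 9$ ($E{\left(w \right)} = 3 + 6 = 9$)
$R{\left(P \right)} = 3 - 3 P$ ($R{\left(P \right)} = \left(3 - 4 P\right) + P = 3 - 3 P$)
$f{\left(V,A \right)} = -24 + A V$ ($f{\left(V,A \right)} = A V + \left(3 - 27\right) = A V - 24 = -24 + A V$)
$11 f{\left(2,6 \right)} 14 = 11 \left(-24 + 6 \cdot 2\right) 14 = 11 \left(-24 + 12\right) 14 = 11 \left(-12\right) 14 = \left(-132\right) 14 = -1848$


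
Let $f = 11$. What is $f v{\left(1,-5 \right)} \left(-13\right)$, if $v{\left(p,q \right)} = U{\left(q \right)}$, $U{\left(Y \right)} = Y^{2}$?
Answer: $-3575$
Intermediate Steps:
$v{\left(p,q \right)} = q^{2}$
$f v{\left(1,-5 \right)} \left(-13\right) = 11 \left(-5\right)^{2} \left(-13\right) = 11 \cdot 25 \left(-13\right) = 275 \left(-13\right) = -3575$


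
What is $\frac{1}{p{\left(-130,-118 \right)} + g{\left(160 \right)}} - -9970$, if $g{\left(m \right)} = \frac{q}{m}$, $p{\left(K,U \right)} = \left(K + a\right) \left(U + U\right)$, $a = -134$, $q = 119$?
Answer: $\frac{99388527390}{9968759} \approx 9970.0$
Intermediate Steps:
$p{\left(K,U \right)} = 2 U \left(-134 + K\right)$ ($p{\left(K,U \right)} = \left(K - 134\right) \left(U + U\right) = \left(-134 + K\right) 2 U = 2 U \left(-134 + K\right)$)
$g{\left(m \right)} = \frac{119}{m}$
$\frac{1}{p{\left(-130,-118 \right)} + g{\left(160 \right)}} - -9970 = \frac{1}{2 \left(-118\right) \left(-134 - 130\right) + \frac{119}{160}} - -9970 = \frac{1}{2 \left(-118\right) \left(-264\right) + 119 \cdot \frac{1}{160}} + 9970 = \frac{1}{62304 + \frac{119}{160}} + 9970 = \frac{1}{\frac{9968759}{160}} + 9970 = \frac{160}{9968759} + 9970 = \frac{99388527390}{9968759}$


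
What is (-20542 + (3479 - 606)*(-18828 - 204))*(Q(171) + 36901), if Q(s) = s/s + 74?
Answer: -2022567898528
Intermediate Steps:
Q(s) = 75 (Q(s) = 1 + 74 = 75)
(-20542 + (3479 - 606)*(-18828 - 204))*(Q(171) + 36901) = (-20542 + (3479 - 606)*(-18828 - 204))*(75 + 36901) = (-20542 + 2873*(-19032))*36976 = (-20542 - 54678936)*36976 = -54699478*36976 = -2022567898528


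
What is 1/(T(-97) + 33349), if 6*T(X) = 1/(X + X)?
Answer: 1164/38818235 ≈ 2.9986e-5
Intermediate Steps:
T(X) = 1/(12*X) (T(X) = 1/(6*(X + X)) = 1/(6*((2*X))) = (1/(2*X))/6 = 1/(12*X))
1/(T(-97) + 33349) = 1/((1/12)/(-97) + 33349) = 1/((1/12)*(-1/97) + 33349) = 1/(-1/1164 + 33349) = 1/(38818235/1164) = 1164/38818235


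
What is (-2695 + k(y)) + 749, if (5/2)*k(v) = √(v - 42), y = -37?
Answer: -1946 + 2*I*√79/5 ≈ -1946.0 + 3.5553*I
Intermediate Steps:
k(v) = 2*√(-42 + v)/5 (k(v) = 2*√(v - 42)/5 = 2*√(-42 + v)/5)
(-2695 + k(y)) + 749 = (-2695 + 2*√(-42 - 37)/5) + 749 = (-2695 + 2*√(-79)/5) + 749 = (-2695 + 2*(I*√79)/5) + 749 = (-2695 + 2*I*√79/5) + 749 = -1946 + 2*I*√79/5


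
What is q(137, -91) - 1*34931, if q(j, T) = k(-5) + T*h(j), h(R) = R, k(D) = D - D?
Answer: -47398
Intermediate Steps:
k(D) = 0
q(j, T) = T*j (q(j, T) = 0 + T*j = T*j)
q(137, -91) - 1*34931 = -91*137 - 1*34931 = -12467 - 34931 = -47398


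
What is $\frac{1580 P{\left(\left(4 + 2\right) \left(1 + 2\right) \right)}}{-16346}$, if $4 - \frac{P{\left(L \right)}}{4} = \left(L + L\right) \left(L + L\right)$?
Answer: $\frac{4082720}{8173} \approx 499.54$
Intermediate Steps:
$P{\left(L \right)} = 16 - 16 L^{2}$ ($P{\left(L \right)} = 16 - 4 \left(L + L\right) \left(L + L\right) = 16 - 4 \cdot 2 L 2 L = 16 - 4 \cdot 4 L^{2} = 16 - 16 L^{2}$)
$\frac{1580 P{\left(\left(4 + 2\right) \left(1 + 2\right) \right)}}{-16346} = \frac{1580 \left(16 - 16 \left(\left(4 + 2\right) \left(1 + 2\right)\right)^{2}\right)}{-16346} = 1580 \left(16 - 16 \left(6 \cdot 3\right)^{2}\right) \left(- \frac{1}{16346}\right) = 1580 \left(16 - 16 \cdot 18^{2}\right) \left(- \frac{1}{16346}\right) = 1580 \left(16 - 5184\right) \left(- \frac{1}{16346}\right) = 1580 \left(-5168\right) \left(- \frac{1}{16346}\right) = \left(-8165440\right) \left(- \frac{1}{16346}\right) = \frac{4082720}{8173}$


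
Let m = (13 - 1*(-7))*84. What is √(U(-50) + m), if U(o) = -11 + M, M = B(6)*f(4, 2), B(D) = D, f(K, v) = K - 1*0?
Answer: √1693 ≈ 41.146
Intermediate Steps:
f(K, v) = K (f(K, v) = K + 0 = K)
M = 24 (M = 6*4 = 24)
U(o) = 13 (U(o) = -11 + 24 = 13)
m = 1680 (m = (13 + 7)*84 = 20*84 = 1680)
√(U(-50) + m) = √(13 + 1680) = √1693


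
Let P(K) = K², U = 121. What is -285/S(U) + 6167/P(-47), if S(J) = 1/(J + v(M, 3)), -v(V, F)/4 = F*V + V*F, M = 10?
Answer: 74924402/2209 ≈ 33918.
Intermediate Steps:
v(V, F) = -8*F*V (v(V, F) = -4*(F*V + V*F) = -4*(F*V + F*V) = -8*F*V)
S(J) = 1/(-240 + J) (S(J) = 1/(J - 8*3*10) = 1/(J - 240) = 1/(-240 + J))
-285/S(U) + 6167/P(-47) = -285/(1/(-240 + 121)) + 6167/((-47)²) = -285/(1/(-119)) + 6167/2209 = -285/(-1/119) + 6167*(1/2209) = -285*(-119) + 6167/2209 = 33915 + 6167/2209 = 74924402/2209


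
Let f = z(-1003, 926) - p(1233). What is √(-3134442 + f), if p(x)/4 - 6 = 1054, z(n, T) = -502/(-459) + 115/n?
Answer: I*√255760849773561/9027 ≈ 1771.6*I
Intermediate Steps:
z(n, T) = 502/459 + 115/n (z(n, T) = -502*(-1/459) + 115/n = 502/459 + 115/n)
p(x) = 4240 (p(x) = 24 + 4*1054 = 24 + 4216 = 4240)
f = -114796927/27081 (f = (502/459 + 115/(-1003)) - 1*4240 = (502/459 + 115*(-1/1003)) - 4240 = (502/459 - 115/1003) - 4240 = 26513/27081 - 4240 = -114796927/27081 ≈ -4239.0)
√(-3134442 + f) = √(-3134442 - 114796927/27081) = √(-84998620729/27081) = I*√255760849773561/9027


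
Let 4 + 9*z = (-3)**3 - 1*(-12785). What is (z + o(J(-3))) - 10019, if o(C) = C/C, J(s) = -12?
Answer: -77408/9 ≈ -8600.9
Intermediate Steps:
o(C) = 1
z = 12754/9 (z = -4/9 + ((-3)**3 - 1*(-12785))/9 = -4/9 + (-27 + 12785)/9 = -4/9 + (1/9)*12758 = -4/9 + 12758/9 = 12754/9 ≈ 1417.1)
(z + o(J(-3))) - 10019 = (12754/9 + 1) - 10019 = 12763/9 - 10019 = -77408/9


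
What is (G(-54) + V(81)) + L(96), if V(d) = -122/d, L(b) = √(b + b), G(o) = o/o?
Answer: -41/81 + 8*√3 ≈ 13.350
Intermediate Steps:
G(o) = 1
L(b) = √2*√b (L(b) = √(2*b) = √2*√b)
(G(-54) + V(81)) + L(96) = (1 - 122/81) + √2*√96 = (1 - 122*1/81) + √2*(4*√6) = (1 - 122/81) + 8*√3 = -41/81 + 8*√3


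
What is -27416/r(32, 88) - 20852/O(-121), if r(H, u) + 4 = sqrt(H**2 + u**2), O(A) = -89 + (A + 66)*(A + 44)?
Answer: -19911364/1133931 - 13708*sqrt(137)/547 ≈ -310.88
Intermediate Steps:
O(A) = -89 + (44 + A)*(66 + A) (O(A) = -89 + (66 + A)*(44 + A) = -89 + (44 + A)*(66 + A))
r(H, u) = -4 + sqrt(H**2 + u**2)
-27416/r(32, 88) - 20852/O(-121) = -27416/(-4 + sqrt(32**2 + 88**2)) - 20852/(2815 + (-121)**2 + 110*(-121)) = -27416/(-4 + sqrt(1024 + 7744)) - 20852/(2815 + 14641 - 13310) = -27416/(-4 + sqrt(8768)) - 20852/4146 = -27416/(-4 + 8*sqrt(137)) - 20852*1/4146 = -27416/(-4 + 8*sqrt(137)) - 10426/2073 = -10426/2073 - 27416/(-4 + 8*sqrt(137))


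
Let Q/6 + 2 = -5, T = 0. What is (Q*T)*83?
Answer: 0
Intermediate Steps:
Q = -42 (Q = -12 + 6*(-5) = -12 - 30 = -42)
(Q*T)*83 = -42*0*83 = 0*83 = 0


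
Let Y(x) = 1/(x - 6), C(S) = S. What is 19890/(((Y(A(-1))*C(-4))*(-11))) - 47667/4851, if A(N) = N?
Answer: -10265183/3234 ≈ -3174.1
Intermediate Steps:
Y(x) = 1/(-6 + x)
19890/(((Y(A(-1))*C(-4))*(-11))) - 47667/4851 = 19890/(((-4/(-6 - 1))*(-11))) - 47667/4851 = 19890/(((-4/(-7))*(-11))) - 47667*1/4851 = 19890/((-1/7*(-4)*(-11))) - 15889/1617 = 19890/(((4/7)*(-11))) - 15889/1617 = 19890/(-44/7) - 15889/1617 = 19890*(-7/44) - 15889/1617 = -69615/22 - 15889/1617 = -10265183/3234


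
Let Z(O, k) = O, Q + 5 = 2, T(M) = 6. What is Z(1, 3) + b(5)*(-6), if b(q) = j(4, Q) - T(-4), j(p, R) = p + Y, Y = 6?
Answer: -23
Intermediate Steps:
Q = -3 (Q = -5 + 2 = -3)
j(p, R) = 6 + p (j(p, R) = p + 6 = 6 + p)
b(q) = 4 (b(q) = (6 + 4) - 1*6 = 10 - 6 = 4)
Z(1, 3) + b(5)*(-6) = 1 + 4*(-6) = 1 - 24 = -23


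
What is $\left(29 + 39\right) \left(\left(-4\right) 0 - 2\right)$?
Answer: $-136$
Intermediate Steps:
$\left(29 + 39\right) \left(\left(-4\right) 0 - 2\right) = 68 \left(0 - 2\right) = 68 \left(-2\right) = -136$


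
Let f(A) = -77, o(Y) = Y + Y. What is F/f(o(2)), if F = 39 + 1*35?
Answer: -74/77 ≈ -0.96104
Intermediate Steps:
o(Y) = 2*Y
F = 74 (F = 39 + 35 = 74)
F/f(o(2)) = 74/(-77) = 74*(-1/77) = -74/77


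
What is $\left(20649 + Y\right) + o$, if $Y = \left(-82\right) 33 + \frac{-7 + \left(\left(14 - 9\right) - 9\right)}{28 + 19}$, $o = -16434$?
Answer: $\frac{70912}{47} \approx 1508.8$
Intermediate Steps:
$Y = - \frac{127193}{47}$ ($Y = -2706 + \frac{-7 + \left(5 - 9\right)}{47} = -2706 + \left(-7 - 4\right) \frac{1}{47} = -2706 - \frac{11}{47} = - \frac{127193}{47} \approx -2706.2$)
$\left(20649 + Y\right) + o = \left(20649 - \frac{127193}{47}\right) - 16434 = \frac{843310}{47} - 16434 = \frac{70912}{47}$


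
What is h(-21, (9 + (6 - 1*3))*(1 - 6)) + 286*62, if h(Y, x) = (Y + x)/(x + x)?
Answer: 709307/40 ≈ 17733.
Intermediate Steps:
h(Y, x) = (Y + x)/(2*x) (h(Y, x) = (Y + x)/((2*x)) = (Y + x)*(1/(2*x)) = (Y + x)/(2*x))
h(-21, (9 + (6 - 1*3))*(1 - 6)) + 286*62 = (-21 + (9 + (6 - 1*3))*(1 - 6))/(2*(((9 + (6 - 1*3))*(1 - 6)))) + 286*62 = (-21 + (9 + (6 - 3))*(-5))/(2*(((9 + (6 - 3))*(-5)))) + 17732 = (-21 + (9 + 3)*(-5))/(2*(((9 + 3)*(-5)))) + 17732 = (-21 + 12*(-5))/(2*((12*(-5)))) + 17732 = (½)*(-21 - 60)/(-60) + 17732 = (½)*(-1/60)*(-81) + 17732 = 27/40 + 17732 = 709307/40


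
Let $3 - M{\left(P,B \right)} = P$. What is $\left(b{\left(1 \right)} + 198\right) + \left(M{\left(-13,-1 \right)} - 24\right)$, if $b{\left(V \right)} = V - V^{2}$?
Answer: $190$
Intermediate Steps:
$M{\left(P,B \right)} = 3 - P$
$\left(b{\left(1 \right)} + 198\right) + \left(M{\left(-13,-1 \right)} - 24\right) = \left(1 \left(1 - 1\right) + 198\right) + \left(\left(3 - -13\right) - 24\right) = \left(1 \left(1 - 1\right) + 198\right) + \left(\left(3 + 13\right) - 24\right) = \left(1 \cdot 0 + 198\right) + \left(16 - 24\right) = \left(0 + 198\right) - 8 = 198 - 8 = 190$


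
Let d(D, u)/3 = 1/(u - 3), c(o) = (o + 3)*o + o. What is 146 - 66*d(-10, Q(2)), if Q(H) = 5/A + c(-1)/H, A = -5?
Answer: 182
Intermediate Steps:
c(o) = o + o*(3 + o) (c(o) = (3 + o)*o + o = o*(3 + o) + o = o + o*(3 + o))
Q(H) = -1 - 3/H (Q(H) = 5/(-5) + (-(4 - 1))/H = 5*(-1/5) + (-1*3)/H = -1 - 3/H)
d(D, u) = 3/(-3 + u) (d(D, u) = 3/(u - 3) = 3/(-3 + u))
146 - 66*d(-10, Q(2)) = 146 - 198/(-3 + (-3 - 1*2)/2) = 146 - 198/(-3 + (-3 - 2)/2) = 146 - 198/(-3 + (1/2)*(-5)) = 146 - 198/(-3 - 5/2) = 146 - 198/(-11/2) = 146 - 198*(-2)/11 = 146 - 66*(-6/11) = 146 + 36 = 182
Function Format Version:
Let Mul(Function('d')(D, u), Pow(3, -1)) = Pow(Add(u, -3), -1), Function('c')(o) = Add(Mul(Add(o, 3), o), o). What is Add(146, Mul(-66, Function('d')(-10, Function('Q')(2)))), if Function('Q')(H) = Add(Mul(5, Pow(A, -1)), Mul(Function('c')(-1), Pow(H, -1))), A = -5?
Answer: 182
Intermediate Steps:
Function('c')(o) = Add(o, Mul(o, Add(3, o))) (Function('c')(o) = Add(Mul(Add(3, o), o), o) = Add(Mul(o, Add(3, o)), o) = Add(o, Mul(o, Add(3, o))))
Function('Q')(H) = Add(-1, Mul(-3, Pow(H, -1))) (Function('Q')(H) = Add(Mul(5, Pow(-5, -1)), Mul(Mul(-1, Add(4, -1)), Pow(H, -1))) = Add(Mul(5, Rational(-1, 5)), Mul(Mul(-1, 3), Pow(H, -1))) = Add(-1, Mul(-3, Pow(H, -1))))
Function('d')(D, u) = Mul(3, Pow(Add(-3, u), -1)) (Function('d')(D, u) = Mul(3, Pow(Add(u, -3), -1)) = Mul(3, Pow(Add(-3, u), -1)))
Add(146, Mul(-66, Function('d')(-10, Function('Q')(2)))) = Add(146, Mul(-66, Mul(3, Pow(Add(-3, Mul(Pow(2, -1), Add(-3, Mul(-1, 2)))), -1)))) = Add(146, Mul(-66, Mul(3, Pow(Add(-3, Mul(Rational(1, 2), Add(-3, -2))), -1)))) = Add(146, Mul(-66, Mul(3, Pow(Add(-3, Mul(Rational(1, 2), -5)), -1)))) = Add(146, Mul(-66, Mul(3, Pow(Add(-3, Rational(-5, 2)), -1)))) = Add(146, Mul(-66, Mul(3, Pow(Rational(-11, 2), -1)))) = Add(146, Mul(-66, Mul(3, Rational(-2, 11)))) = Add(146, Mul(-66, Rational(-6, 11))) = Add(146, 36) = 182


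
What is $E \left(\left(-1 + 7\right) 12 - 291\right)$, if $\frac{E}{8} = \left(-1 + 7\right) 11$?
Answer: $-115632$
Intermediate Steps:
$E = 528$ ($E = 8 \left(-1 + 7\right) 11 = 8 \cdot 6 \cdot 11 = 8 \cdot 66 = 528$)
$E \left(\left(-1 + 7\right) 12 - 291\right) = 528 \left(\left(-1 + 7\right) 12 - 291\right) = 528 \left(6 \cdot 12 - 291\right) = 528 \left(72 - 291\right) = 528 \left(-219\right) = -115632$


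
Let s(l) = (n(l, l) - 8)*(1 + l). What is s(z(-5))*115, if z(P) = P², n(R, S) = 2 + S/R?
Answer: -14950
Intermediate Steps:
s(l) = -5 - 5*l (s(l) = ((2 + l/l) - 8)*(1 + l) = ((2 + 1) - 8)*(1 + l) = (3 - 8)*(1 + l) = -5*(1 + l) = -5 - 5*l)
s(z(-5))*115 = (-5 - 5*(-5)²)*115 = (-5 - 5*25)*115 = (-5 - 125)*115 = -130*115 = -14950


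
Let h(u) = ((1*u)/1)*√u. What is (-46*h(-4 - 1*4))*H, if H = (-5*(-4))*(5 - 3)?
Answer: 29440*I*√2 ≈ 41634.0*I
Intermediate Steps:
H = 40 (H = 20*2 = 40)
h(u) = u^(3/2) (h(u) = (u*1)*√u = u*√u = u^(3/2))
(-46*h(-4 - 1*4))*H = -46*(-4 - 1*4)^(3/2)*40 = -46*(-4 - 4)^(3/2)*40 = -(-736)*I*√2*40 = (736*I*√2)*40 = 29440*I*√2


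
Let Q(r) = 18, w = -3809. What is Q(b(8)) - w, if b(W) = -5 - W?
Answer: 3827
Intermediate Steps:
Q(b(8)) - w = 18 - 1*(-3809) = 18 + 3809 = 3827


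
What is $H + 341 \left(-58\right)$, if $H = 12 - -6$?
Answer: $-19760$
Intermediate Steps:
$H = 18$ ($H = 12 + 6 = 18$)
$H + 341 \left(-58\right) = 18 + 341 \left(-58\right) = 18 - 19778 = -19760$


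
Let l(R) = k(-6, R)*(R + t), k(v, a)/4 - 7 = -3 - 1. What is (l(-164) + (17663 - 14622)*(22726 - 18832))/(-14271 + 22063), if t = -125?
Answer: 5919093/3896 ≈ 1519.3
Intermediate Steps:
k(v, a) = 12 (k(v, a) = 28 + 4*(-3 - 1) = 28 + 4*(-4) = 28 - 16 = 12)
l(R) = -1500 + 12*R (l(R) = 12*(R - 125) = 12*(-125 + R) = -1500 + 12*R)
(l(-164) + (17663 - 14622)*(22726 - 18832))/(-14271 + 22063) = ((-1500 + 12*(-164)) + (17663 - 14622)*(22726 - 18832))/(-14271 + 22063) = ((-1500 - 1968) + 3041*3894)/7792 = (-3468 + 11841654)*(1/7792) = 11838186*(1/7792) = 5919093/3896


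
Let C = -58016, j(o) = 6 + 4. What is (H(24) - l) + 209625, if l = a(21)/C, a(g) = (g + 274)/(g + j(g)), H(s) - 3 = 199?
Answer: 377373020487/1798496 ≈ 2.0983e+5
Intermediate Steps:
j(o) = 10
H(s) = 202 (H(s) = 3 + 199 = 202)
a(g) = (274 + g)/(10 + g) (a(g) = (g + 274)/(g + 10) = (274 + g)/(10 + g))
l = -295/1798496 (l = ((274 + 21)/(10 + 21))/(-58016) = (295/31)*(-1/58016) = -295/1798496 ≈ -0.00016403)
(H(24) - l) + 209625 = (202 - 1*(-295/1798496)) + 209625 = (202 + 295/1798496) + 209625 = 363296487/1798496 + 209625 = 377373020487/1798496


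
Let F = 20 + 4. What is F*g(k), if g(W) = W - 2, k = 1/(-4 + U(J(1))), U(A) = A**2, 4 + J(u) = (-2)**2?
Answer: -54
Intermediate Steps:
J(u) = 0 (J(u) = -4 + (-2)**2 = -4 + 4 = 0)
F = 24
k = -1/4 (k = 1/(-4 + 0**2) = 1/(-4 + 0) = 1/(-4) = -1/4 ≈ -0.25000)
g(W) = -2 + W
F*g(k) = 24*(-2 - 1/4) = 24*(-9/4) = -54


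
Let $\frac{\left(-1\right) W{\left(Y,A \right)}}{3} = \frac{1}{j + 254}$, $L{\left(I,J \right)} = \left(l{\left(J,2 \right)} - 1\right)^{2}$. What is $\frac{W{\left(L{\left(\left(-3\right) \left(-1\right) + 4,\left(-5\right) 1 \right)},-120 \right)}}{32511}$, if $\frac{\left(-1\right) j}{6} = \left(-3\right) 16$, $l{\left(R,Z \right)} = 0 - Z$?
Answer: $- \frac{1}{5873654} \approx -1.7025 \cdot 10^{-7}$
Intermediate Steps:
$l{\left(R,Z \right)} = - Z$
$j = 288$ ($j = - 6 \left(\left(-3\right) 16\right) = \left(-6\right) \left(-48\right) = 288$)
$L{\left(I,J \right)} = 9$ ($L{\left(I,J \right)} = \left(\left(-1\right) 2 - 1\right)^{2} = \left(-2 - 1\right)^{2} = \left(-3\right)^{2} = 9$)
$W{\left(Y,A \right)} = - \frac{3}{542}$ ($W{\left(Y,A \right)} = - \frac{3}{288 + 254} = - \frac{3}{542}$)
$\frac{W{\left(L{\left(\left(-3\right) \left(-1\right) + 4,\left(-5\right) 1 \right)},-120 \right)}}{32511} = - \frac{3}{542 \cdot 32511} = \left(- \frac{3}{542}\right) \frac{1}{32511} = - \frac{1}{5873654}$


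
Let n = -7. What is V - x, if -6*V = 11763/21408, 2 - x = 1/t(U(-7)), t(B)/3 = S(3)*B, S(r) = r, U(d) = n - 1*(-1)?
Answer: -813113/385344 ≈ -2.1101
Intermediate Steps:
U(d) = -6 (U(d) = -7 - 1*(-1) = -7 + 1 = -6)
t(B) = 9*B (t(B) = 3*(3*B) = 9*B)
x = 109/54 (x = 2 - 1/(9*(-6)) = 2 - 1/(-54) = 2 - 1*(-1/54) = 2 + 1/54 = 109/54 ≈ 2.0185)
V = -1307/14272 (V = -3921/(2*21408) = -⅙*3921/7136 = -1307/14272 ≈ -0.091578)
V - x = -1307/14272 - 1*109/54 = -1307/14272 - 109/54 = -813113/385344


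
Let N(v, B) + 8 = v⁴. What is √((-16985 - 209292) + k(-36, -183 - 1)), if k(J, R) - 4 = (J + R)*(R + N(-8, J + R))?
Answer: I*√1085153 ≈ 1041.7*I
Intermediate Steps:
N(v, B) = -8 + v⁴
k(J, R) = 4 + (4088 + R)*(J + R) (k(J, R) = 4 + (J + R)*(R + (-8 + (-8)⁴)) = 4 + (J + R)*(R + (-8 + 4096)) = 4 + (J + R)*(R + 4088) = 4 + (J + R)*(4088 + R) = 4 + (4088 + R)*(J + R))
√((-16985 - 209292) + k(-36, -183 - 1)) = √((-16985 - 209292) + (4 + (-183 - 1)² + 4088*(-36) + 4088*(-183 - 1) - 36*(-183 - 1))) = √(-226277 + (4 + (-184)² - 147168 + 4088*(-184) - 36*(-184))) = √(-226277 + (4 + 33856 - 147168 - 752192 + 6624)) = √(-226277 - 858876) = √(-1085153) = I*√1085153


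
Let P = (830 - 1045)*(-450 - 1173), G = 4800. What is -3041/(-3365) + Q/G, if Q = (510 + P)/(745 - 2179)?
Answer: 52682387/61765248 ≈ 0.85295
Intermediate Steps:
P = 348945 (P = -215*(-1623) = 348945)
Q = -116485/478 (Q = (510 + 348945)/(745 - 2179) = 349455/(-1434) = 349455*(-1/1434) = -116485/478 ≈ -243.69)
-3041/(-3365) + Q/G = -3041/(-3365) - 116485/478/4800 = -3041*(-1/3365) - 116485/478*1/4800 = 3041/3365 - 23297/458880 = 52682387/61765248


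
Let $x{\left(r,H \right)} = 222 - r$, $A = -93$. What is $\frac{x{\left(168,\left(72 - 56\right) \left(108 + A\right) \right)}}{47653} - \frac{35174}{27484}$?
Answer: $- \frac{837331243}{654847526} \approx -1.2787$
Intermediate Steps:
$\frac{x{\left(168,\left(72 - 56\right) \left(108 + A\right) \right)}}{47653} - \frac{35174}{27484} = \frac{222 - 168}{47653} - \frac{35174}{27484} = \left(222 - 168\right) \frac{1}{47653} - \frac{17587}{13742} = 54 \cdot \frac{1}{47653} - \frac{17587}{13742} = \frac{54}{47653} - \frac{17587}{13742} = - \frac{837331243}{654847526}$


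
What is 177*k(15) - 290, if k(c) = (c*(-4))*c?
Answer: -159590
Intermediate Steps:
k(c) = -4*c**2 (k(c) = (-4*c)*c = -4*c**2)
177*k(15) - 290 = 177*(-4*15**2) - 290 = 177*(-4*225) - 290 = 177*(-900) - 290 = -159300 - 290 = -159590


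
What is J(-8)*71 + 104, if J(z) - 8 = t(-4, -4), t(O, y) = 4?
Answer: 956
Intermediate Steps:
J(z) = 12 (J(z) = 8 + 4 = 12)
J(-8)*71 + 104 = 12*71 + 104 = 852 + 104 = 956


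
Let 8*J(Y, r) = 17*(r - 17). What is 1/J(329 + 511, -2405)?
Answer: -4/20587 ≈ -0.00019430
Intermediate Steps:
J(Y, r) = -289/8 + 17*r/8 (J(Y, r) = (17*(r - 17))/8 = (17*(-17 + r))/8 = (-289 + 17*r)/8 = -289/8 + 17*r/8)
1/J(329 + 511, -2405) = 1/(-289/8 + (17/8)*(-2405)) = 1/(-289/8 - 40885/8) = 1/(-20587/4) = -4/20587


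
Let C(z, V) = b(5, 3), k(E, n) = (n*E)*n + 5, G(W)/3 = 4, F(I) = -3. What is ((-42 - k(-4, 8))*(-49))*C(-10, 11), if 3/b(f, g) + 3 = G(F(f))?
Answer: -10241/3 ≈ -3413.7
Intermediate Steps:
G(W) = 12 (G(W) = 3*4 = 12)
b(f, g) = ⅓ (b(f, g) = 3/(-3 + 12) = 3/9 = 3*(⅑) = ⅓)
k(E, n) = 5 + E*n² (k(E, n) = (E*n)*n + 5 = E*n² + 5 = 5 + E*n²)
C(z, V) = ⅓
((-42 - k(-4, 8))*(-49))*C(-10, 11) = ((-42 - (5 - 4*8²))*(-49))*(⅓) = ((-42 - (5 - 4*64))*(-49))*(⅓) = ((-42 - (5 - 256))*(-49))*(⅓) = ((-42 - 1*(-251))*(-49))*(⅓) = ((-42 + 251)*(-49))*(⅓) = (209*(-49))*(⅓) = -10241*⅓ = -10241/3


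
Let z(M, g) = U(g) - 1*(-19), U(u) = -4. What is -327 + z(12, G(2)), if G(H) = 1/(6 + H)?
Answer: -312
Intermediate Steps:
z(M, g) = 15 (z(M, g) = -4 - 1*(-19) = -4 + 19 = 15)
-327 + z(12, G(2)) = -327 + 15 = -312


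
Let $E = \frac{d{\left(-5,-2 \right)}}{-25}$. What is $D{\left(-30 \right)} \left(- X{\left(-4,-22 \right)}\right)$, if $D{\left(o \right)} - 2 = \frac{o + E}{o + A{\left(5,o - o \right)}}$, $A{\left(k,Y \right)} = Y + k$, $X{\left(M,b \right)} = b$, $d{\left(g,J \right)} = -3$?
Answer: $\frac{43934}{625} \approx 70.294$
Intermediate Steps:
$E = \frac{3}{25}$ ($E = - \frac{3}{-25} = \left(-3\right) \left(- \frac{1}{25}\right) = \frac{3}{25} \approx 0.12$)
$D{\left(o \right)} = 2 + \frac{\frac{3}{25} + o}{5 + o}$ ($D{\left(o \right)} = 2 + \frac{o + \frac{3}{25}}{o + \left(\left(o - o\right) + 5\right)} = 2 + \frac{\frac{3}{25} + o}{o + \left(0 + 5\right)} = 2 + \frac{\frac{3}{25} + o}{o + 5} = 2 + \frac{\frac{3}{25} + o}{5 + o}$)
$D{\left(-30 \right)} \left(- X{\left(-4,-22 \right)}\right) = \frac{253 + 75 \left(-30\right)}{25 \left(5 - 30\right)} \left(\left(-1\right) \left(-22\right)\right) = \frac{253 - 2250}{25 \left(-25\right)} 22 = \frac{1}{25} \left(- \frac{1}{25}\right) \left(-1997\right) 22 = \frac{1997}{625} \cdot 22 = \frac{43934}{625}$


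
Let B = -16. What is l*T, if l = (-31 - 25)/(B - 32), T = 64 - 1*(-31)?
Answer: 665/6 ≈ 110.83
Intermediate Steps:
T = 95 (T = 64 + 31 = 95)
l = 7/6 (l = (-31 - 25)/(-16 - 32) = -56/(-48) = -56*(-1/48) = 7/6 ≈ 1.1667)
l*T = (7/6)*95 = 665/6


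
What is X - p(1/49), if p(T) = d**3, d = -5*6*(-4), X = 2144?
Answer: -1725856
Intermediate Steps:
d = 120 (d = -30*(-4) = 120)
p(T) = 1728000 (p(T) = 120**3 = 1728000)
X - p(1/49) = 2144 - 1*1728000 = 2144 - 1728000 = -1725856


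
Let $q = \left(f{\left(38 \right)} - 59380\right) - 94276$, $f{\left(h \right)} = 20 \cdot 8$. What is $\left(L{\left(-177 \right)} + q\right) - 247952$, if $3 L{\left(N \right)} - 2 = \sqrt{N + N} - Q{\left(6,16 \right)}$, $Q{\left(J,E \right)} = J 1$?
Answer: $- \frac{1204348}{3} + \frac{i \sqrt{354}}{3} \approx -4.0145 \cdot 10^{5} + 6.2716 i$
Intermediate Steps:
$f{\left(h \right)} = 160$
$Q{\left(J,E \right)} = J$
$L{\left(N \right)} = - \frac{4}{3} + \frac{\sqrt{2} \sqrt{N}}{3}$ ($L{\left(N \right)} = \frac{2}{3} + \frac{\sqrt{N + N} - 6}{3} = \frac{2}{3} + \frac{\sqrt{2 N} - 6}{3} = \frac{2}{3} + \frac{\sqrt{2} \sqrt{N} - 6}{3} = \frac{2}{3} + \frac{-6 + \sqrt{2} \sqrt{N}}{3} = \frac{2}{3} + \left(-2 + \frac{\sqrt{2} \sqrt{N}}{3}\right) = - \frac{4}{3} + \frac{\sqrt{2} \sqrt{N}}{3}$)
$q = -153496$ ($q = \left(160 - 59380\right) - 94276 = -59220 - 94276 = -153496$)
$\left(L{\left(-177 \right)} + q\right) - 247952 = \left(\left(- \frac{4}{3} + \frac{\sqrt{2} \sqrt{-177}}{3}\right) - 153496\right) - 247952 = \left(\left(- \frac{4}{3} + \frac{\sqrt{2} i \sqrt{177}}{3}\right) - 153496\right) - 247952 = \left(\left(- \frac{4}{3} + \frac{i \sqrt{354}}{3}\right) - 153496\right) - 247952 = \left(- \frac{460492}{3} + \frac{i \sqrt{354}}{3}\right) - 247952 = - \frac{1204348}{3} + \frac{i \sqrt{354}}{3}$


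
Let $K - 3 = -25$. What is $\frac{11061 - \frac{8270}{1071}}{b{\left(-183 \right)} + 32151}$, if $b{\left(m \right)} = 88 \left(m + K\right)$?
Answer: $\frac{11838061}{15112881} \approx 0.78331$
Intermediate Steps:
$K = -22$ ($K = 3 - 25 = -22$)
$b{\left(m \right)} = -1936 + 88 m$ ($b{\left(m \right)} = 88 \left(m - 22\right) = 88 \left(-22 + m\right) = -1936 + 88 m$)
$\frac{11061 - \frac{8270}{1071}}{b{\left(-183 \right)} + 32151} = \frac{11061 - \frac{8270}{1071}}{\left(-1936 + 88 \left(-183\right)\right) + 32151} = \frac{11061 - \frac{8270}{1071}}{\left(-1936 - 16104\right) + 32151} = \frac{11061 - \frac{8270}{1071}}{-18040 + 32151} = \frac{11838061}{1071 \cdot 14111} = \frac{11838061}{1071} \cdot \frac{1}{14111} = \frac{11838061}{15112881}$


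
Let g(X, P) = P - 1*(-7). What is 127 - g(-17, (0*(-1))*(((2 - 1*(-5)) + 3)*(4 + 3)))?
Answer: 120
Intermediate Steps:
g(X, P) = 7 + P (g(X, P) = P + 7 = 7 + P)
127 - g(-17, (0*(-1))*(((2 - 1*(-5)) + 3)*(4 + 3))) = 127 - (7 + (0*(-1))*(((2 - 1*(-5)) + 3)*(4 + 3))) = 127 - (7 + 0*(((2 + 5) + 3)*7)) = 127 - (7 + 0*((7 + 3)*7)) = 127 - (7 + 0*(10*7)) = 127 - (7 + 0*70) = 127 - (7 + 0) = 127 - 1*7 = 127 - 7 = 120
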